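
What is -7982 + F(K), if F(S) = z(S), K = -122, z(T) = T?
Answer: -8104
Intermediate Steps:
F(S) = S
-7982 + F(K) = -7982 - 122 = -8104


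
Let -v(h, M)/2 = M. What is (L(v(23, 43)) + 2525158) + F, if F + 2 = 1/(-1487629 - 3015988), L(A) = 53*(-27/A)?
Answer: 978027296751513/387311062 ≈ 2.5252e+6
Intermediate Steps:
v(h, M) = -2*M
L(A) = -1431/A
F = -9007235/4503617 (F = -2 + 1/(-1487629 - 3015988) = -2 + 1/(-4503617) = -2 - 1/4503617 = -9007235/4503617 ≈ -2.0000)
(L(v(23, 43)) + 2525158) + F = (-1431/((-2*43)) + 2525158) - 9007235/4503617 = (-1431/(-86) + 2525158) - 9007235/4503617 = (-1431*(-1/86) + 2525158) - 9007235/4503617 = (1431/86 + 2525158) - 9007235/4503617 = 217165019/86 - 9007235/4503617 = 978027296751513/387311062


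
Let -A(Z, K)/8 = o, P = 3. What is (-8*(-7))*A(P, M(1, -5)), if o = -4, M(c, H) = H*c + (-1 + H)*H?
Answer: 1792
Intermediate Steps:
M(c, H) = H*c + H*(-1 + H)
A(Z, K) = 32 (A(Z, K) = -8*(-4) = 32)
(-8*(-7))*A(P, M(1, -5)) = -8*(-7)*32 = 56*32 = 1792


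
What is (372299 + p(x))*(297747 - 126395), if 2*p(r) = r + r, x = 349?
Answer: 63853980096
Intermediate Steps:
p(r) = r (p(r) = (r + r)/2 = (2*r)/2 = r)
(372299 + p(x))*(297747 - 126395) = (372299 + 349)*(297747 - 126395) = 372648*171352 = 63853980096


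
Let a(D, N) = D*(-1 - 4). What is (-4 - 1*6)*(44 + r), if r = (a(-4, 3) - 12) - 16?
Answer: -360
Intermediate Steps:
a(D, N) = -5*D (a(D, N) = D*(-5) = -5*D)
r = -8 (r = (-5*(-4) - 12) - 16 = (20 - 12) - 16 = 8 - 16 = -8)
(-4 - 1*6)*(44 + r) = (-4 - 1*6)*(44 - 8) = (-4 - 6)*36 = -10*36 = -360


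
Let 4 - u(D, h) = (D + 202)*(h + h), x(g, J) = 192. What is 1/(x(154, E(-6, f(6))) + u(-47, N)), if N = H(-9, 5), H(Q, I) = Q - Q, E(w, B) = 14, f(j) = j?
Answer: 1/196 ≈ 0.0051020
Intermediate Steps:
H(Q, I) = 0
N = 0
u(D, h) = 4 - 2*h*(202 + D) (u(D, h) = 4 - (D + 202)*(h + h) = 4 - (202 + D)*2*h = 4 - 2*h*(202 + D))
1/(x(154, E(-6, f(6))) + u(-47, N)) = 1/(192 + (4 - 404*0 - 2*(-47)*0)) = 1/(192 + (4 + 0 + 0)) = 1/(192 + 4) = 1/196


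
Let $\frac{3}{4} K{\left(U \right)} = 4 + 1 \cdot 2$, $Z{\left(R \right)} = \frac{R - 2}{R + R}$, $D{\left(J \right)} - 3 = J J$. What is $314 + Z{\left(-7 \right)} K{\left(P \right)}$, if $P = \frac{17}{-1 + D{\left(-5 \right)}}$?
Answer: $\frac{2234}{7} \approx 319.14$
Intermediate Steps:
$D{\left(J \right)} = 3 + J^{2}$ ($D{\left(J \right)} = 3 + J J = 3 + J^{2}$)
$Z{\left(R \right)} = \frac{-2 + R}{2 R}$
$P = \frac{17}{27}$ ($P = \frac{17}{-1 + \left(3 + \left(-5\right)^{2}\right)} = \frac{17}{-1 + \left(3 + 25\right)} = \frac{17}{-1 + 28} = \frac{17}{27} \approx 0.62963$)
$K{\left(U \right)} = 8$ ($K{\left(U \right)} = \frac{4 \left(4 + 1 \cdot 2\right)}{3} = \frac{4 \left(4 + 2\right)}{3} = \frac{4}{3} \cdot 6 = 8$)
$314 + Z{\left(-7 \right)} K{\left(P \right)} = 314 + \frac{-2 - 7}{2 \left(-7\right)} 8 = 314 + \frac{1}{2} \left(- \frac{1}{7}\right) \left(-9\right) 8 = 314 + \frac{9}{14} \cdot 8 = 314 + \frac{36}{7} = \frac{2234}{7}$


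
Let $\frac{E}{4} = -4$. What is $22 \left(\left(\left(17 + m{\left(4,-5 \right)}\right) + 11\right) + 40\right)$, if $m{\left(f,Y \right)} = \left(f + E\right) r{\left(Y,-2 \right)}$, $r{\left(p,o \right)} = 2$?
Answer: $968$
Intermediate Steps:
$E = -16$ ($E = 4 \left(-4\right) = -16$)
$m{\left(f,Y \right)} = -32 + 2 f$ ($m{\left(f,Y \right)} = \left(f - 16\right) 2 = \left(-16 + f\right) 2 = -32 + 2 f$)
$22 \left(\left(\left(17 + m{\left(4,-5 \right)}\right) + 11\right) + 40\right) = 22 \left(\left(\left(17 + \left(-32 + 2 \cdot 4\right)\right) + 11\right) + 40\right) = 22 \left(\left(\left(17 + \left(-32 + 8\right)\right) + 11\right) + 40\right) = 22 \left(\left(\left(17 - 24\right) + 11\right) + 40\right) = 22 \left(\left(-7 + 11\right) + 40\right) = 22 \left(4 + 40\right) = 22 \cdot 44 = 968$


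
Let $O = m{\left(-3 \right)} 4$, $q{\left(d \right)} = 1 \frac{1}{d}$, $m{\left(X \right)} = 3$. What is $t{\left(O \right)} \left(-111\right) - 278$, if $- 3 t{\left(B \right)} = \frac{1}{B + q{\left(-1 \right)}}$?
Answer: $- \frac{3021}{11} \approx -274.64$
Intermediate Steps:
$q{\left(d \right)} = \frac{1}{d}$
$O = 12$ ($O = 3 \cdot 4 = 12$)
$t{\left(B \right)} = - \frac{1}{3 \left(-1 + B\right)}$ ($t{\left(B \right)} = - \frac{1}{3 \left(B + \frac{1}{-1}\right)} = - \frac{1}{3 \left(B - 1\right)} = - \frac{1}{3 \left(-1 + B\right)}$)
$t{\left(O \right)} \left(-111\right) - 278 = - \frac{1}{-3 + 3 \cdot 12} \left(-111\right) - 278 = - \frac{1}{-3 + 36} \left(-111\right) - 278 = - \frac{1}{33} \left(-111\right) - 278 = \left(-1\right) \frac{1}{33} \left(-111\right) - 278 = \left(- \frac{1}{33}\right) \left(-111\right) - 278 = \frac{37}{11} - 278 = - \frac{3021}{11}$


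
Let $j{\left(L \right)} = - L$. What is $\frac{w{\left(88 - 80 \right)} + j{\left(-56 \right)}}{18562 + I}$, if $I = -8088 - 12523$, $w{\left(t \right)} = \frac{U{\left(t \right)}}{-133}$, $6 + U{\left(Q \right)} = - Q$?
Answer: $- \frac{1066}{38931} \approx -0.027382$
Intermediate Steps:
$U{\left(Q \right)} = -6 - Q$
$w{\left(t \right)} = \frac{6}{133} + \frac{t}{133}$ ($w{\left(t \right)} = \frac{-6 - t}{-133} = \left(-6 - t\right) \left(- \frac{1}{133}\right) = \frac{6}{133} + \frac{t}{133}$)
$I = -20611$
$\frac{w{\left(88 - 80 \right)} + j{\left(-56 \right)}}{18562 + I} = \frac{\left(\frac{6}{133} + \frac{88 - 80}{133}\right) - -56}{18562 - 20611} = \frac{\left(\frac{6}{133} + \frac{88 - 80}{133}\right) + 56}{-2049} = \left(\left(\frac{6}{133} + \frac{1}{133} \cdot 8\right) + 56\right) \left(- \frac{1}{2049}\right) = \left(\left(\frac{6}{133} + \frac{8}{133}\right) + 56\right) \left(- \frac{1}{2049}\right) = \left(\frac{2}{19} + 56\right) \left(- \frac{1}{2049}\right) = \frac{1066}{19} \left(- \frac{1}{2049}\right) = - \frac{1066}{38931}$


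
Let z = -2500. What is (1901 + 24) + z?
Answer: -575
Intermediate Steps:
(1901 + 24) + z = (1901 + 24) - 2500 = 1925 - 2500 = -575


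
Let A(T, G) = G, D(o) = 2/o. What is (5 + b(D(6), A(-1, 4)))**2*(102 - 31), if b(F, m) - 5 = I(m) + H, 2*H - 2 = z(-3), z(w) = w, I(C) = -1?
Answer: 20519/4 ≈ 5129.8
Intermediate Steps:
H = -1/2 (H = 1 + (1/2)*(-3) = 1 - 3/2 = -1/2 ≈ -0.50000)
b(F, m) = 7/2 (b(F, m) = 5 + (-1 - 1/2) = 5 - 3/2 = 7/2)
(5 + b(D(6), A(-1, 4)))**2*(102 - 31) = (5 + 7/2)**2*(102 - 31) = (17/2)**2*71 = (289/4)*71 = 20519/4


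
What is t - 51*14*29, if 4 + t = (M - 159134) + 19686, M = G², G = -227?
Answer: -108629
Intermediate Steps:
M = 51529 (M = (-227)² = 51529)
t = -87923 (t = -4 + ((51529 - 159134) + 19686) = -4 + (-107605 + 19686) = -4 - 87919 = -87923)
t - 51*14*29 = -87923 - 51*14*29 = -87923 - 714*29 = -87923 - 1*20706 = -87923 - 20706 = -108629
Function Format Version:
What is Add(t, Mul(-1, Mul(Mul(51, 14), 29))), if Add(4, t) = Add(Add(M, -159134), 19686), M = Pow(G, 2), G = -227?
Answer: -108629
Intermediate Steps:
M = 51529 (M = Pow(-227, 2) = 51529)
t = -87923 (t = Add(-4, Add(Add(51529, -159134), 19686)) = Add(-4, Add(-107605, 19686)) = Add(-4, -87919) = -87923)
Add(t, Mul(-1, Mul(Mul(51, 14), 29))) = Add(-87923, Mul(-1, Mul(Mul(51, 14), 29))) = Add(-87923, Mul(-1, Mul(714, 29))) = Add(-87923, Mul(-1, 20706)) = Add(-87923, -20706) = -108629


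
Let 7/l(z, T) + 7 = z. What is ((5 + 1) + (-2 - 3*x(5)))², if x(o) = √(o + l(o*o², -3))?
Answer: 7261/118 - 12*√70446/59 ≈ 7.5508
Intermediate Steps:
l(z, T) = 7/(-7 + z)
x(o) = √(o + 7/(-7 + o³)) (x(o) = √(o + 7/(-7 + o*o²)) = √(o + 7/(-7 + o³)))
((5 + 1) + (-2 - 3*x(5)))² = ((5 + 1) + (-2 - 3*√(7 + 5*(-7 + 5³))/√(-7 + 5³)))² = (6 + (-2 - 3*√(7 + 5*(-7 + 125))/√(-7 + 125)))² = (6 + (-2 - 3*√118*√(7 + 5*118)/118))² = (6 + (-2 - 3*√118*√(7 + 590)/118))² = (6 + (-2 - 3*√70446/118))² = (4 - 3*√70446/118)²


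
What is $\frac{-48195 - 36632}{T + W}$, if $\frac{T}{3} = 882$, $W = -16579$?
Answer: $\frac{84827}{13933} \approx 6.0882$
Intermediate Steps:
$T = 2646$ ($T = 3 \cdot 882 = 2646$)
$\frac{-48195 - 36632}{T + W} = \frac{-48195 - 36632}{2646 - 16579} = - \frac{84827}{-13933} = \left(-84827\right) \left(- \frac{1}{13933}\right) = \frac{84827}{13933}$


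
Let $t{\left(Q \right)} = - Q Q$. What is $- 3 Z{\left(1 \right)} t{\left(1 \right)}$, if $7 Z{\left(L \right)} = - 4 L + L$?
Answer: $- \frac{9}{7} \approx -1.2857$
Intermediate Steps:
$Z{\left(L \right)} = - \frac{3 L}{7}$ ($Z{\left(L \right)} = \frac{- 4 L + L}{7} = \frac{\left(-3\right) L}{7} = - \frac{3 L}{7}$)
$t{\left(Q \right)} = - Q^{2}$
$- 3 Z{\left(1 \right)} t{\left(1 \right)} = - 3 \left(\left(- \frac{3}{7}\right) 1\right) \left(- 1^{2}\right) = \left(-3\right) \left(- \frac{3}{7}\right) \left(\left(-1\right) 1\right) = \frac{9}{7} \left(-1\right) = - \frac{9}{7}$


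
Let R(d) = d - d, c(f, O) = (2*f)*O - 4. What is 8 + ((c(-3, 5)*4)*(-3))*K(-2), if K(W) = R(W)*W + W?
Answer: -808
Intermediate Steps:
c(f, O) = -4 + 2*O*f (c(f, O) = 2*O*f - 4 = -4 + 2*O*f)
R(d) = 0
K(W) = W (K(W) = 0*W + W = 0 + W = W)
8 + ((c(-3, 5)*4)*(-3))*K(-2) = 8 + (((-4 + 2*5*(-3))*4)*(-3))*(-2) = 8 + (((-4 - 30)*4)*(-3))*(-2) = 8 + (-34*4*(-3))*(-2) = 8 - 136*(-3)*(-2) = 8 + 408*(-2) = 8 - 816 = -808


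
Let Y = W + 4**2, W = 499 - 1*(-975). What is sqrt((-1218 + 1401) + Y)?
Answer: sqrt(1673) ≈ 40.902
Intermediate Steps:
W = 1474 (W = 499 + 975 = 1474)
Y = 1490 (Y = 1474 + 4**2 = 1474 + 16 = 1490)
sqrt((-1218 + 1401) + Y) = sqrt((-1218 + 1401) + 1490) = sqrt(183 + 1490) = sqrt(1673)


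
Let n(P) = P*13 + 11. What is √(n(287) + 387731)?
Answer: 27*√537 ≈ 625.68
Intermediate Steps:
n(P) = 11 + 13*P (n(P) = 13*P + 11 = 11 + 13*P)
√(n(287) + 387731) = √((11 + 13*287) + 387731) = √((11 + 3731) + 387731) = √(3742 + 387731) = √391473 = 27*√537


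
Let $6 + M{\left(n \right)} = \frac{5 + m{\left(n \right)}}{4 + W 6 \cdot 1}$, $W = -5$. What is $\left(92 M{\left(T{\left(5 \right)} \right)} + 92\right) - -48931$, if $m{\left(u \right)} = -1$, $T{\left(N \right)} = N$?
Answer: $\frac{629939}{13} \approx 48457.0$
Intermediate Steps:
$M{\left(n \right)} = - \frac{80}{13}$ ($M{\left(n \right)} = -6 + \frac{5 - 1}{4 + \left(-5\right) 6 \cdot 1} = -6 + \frac{4}{4 - 30} = -6 + \frac{4}{-26} = -6 + 4 \left(- \frac{1}{26}\right) = -6 - \frac{2}{13} = - \frac{80}{13}$)
$\left(92 M{\left(T{\left(5 \right)} \right)} + 92\right) - -48931 = \left(92 \left(- \frac{80}{13}\right) + 92\right) - -48931 = \left(- \frac{7360}{13} + 92\right) + 48931 = - \frac{6164}{13} + 48931 = \frac{629939}{13}$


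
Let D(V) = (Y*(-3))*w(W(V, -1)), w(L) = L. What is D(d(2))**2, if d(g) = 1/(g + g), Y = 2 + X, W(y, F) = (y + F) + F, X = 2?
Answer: 441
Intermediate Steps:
W(y, F) = y + 2*F (W(y, F) = (F + y) + F = y + 2*F)
Y = 4 (Y = 2 + 2 = 4)
d(g) = 1/(2*g)
D(V) = 24 - 12*V (D(V) = (4*(-3))*(V + 2*(-1)) = -12*(V - 2) = -12*(-2 + V) = 24 - 12*V)
D(d(2))**2 = (24 - 6/2)**2 = (24 - 12*1/4)**2 = (24 - 3)**2 = 21**2 = 441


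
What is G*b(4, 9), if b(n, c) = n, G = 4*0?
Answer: 0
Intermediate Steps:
G = 0
G*b(4, 9) = 0*4 = 0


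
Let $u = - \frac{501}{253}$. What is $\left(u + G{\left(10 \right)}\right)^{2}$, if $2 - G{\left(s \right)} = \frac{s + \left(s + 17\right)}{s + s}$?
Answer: $\frac{85766121}{25603600} \approx 3.3498$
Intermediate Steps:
$G{\left(s \right)} = 2 - \frac{17 + 2 s}{2 s}$ ($G{\left(s \right)} = 2 - \frac{s + \left(s + 17\right)}{s + s} = 2 - \frac{s + \left(17 + s\right)}{2 s} = 2 - \left(17 + 2 s\right) \frac{1}{2 s} = 2 - \frac{17 + 2 s}{2 s}$)
$u = - \frac{501}{253}$ ($u = \left(-501\right) \frac{1}{253} = - \frac{501}{253} \approx -1.9802$)
$\left(u + G{\left(10 \right)}\right)^{2} = \left(- \frac{501}{253} + \frac{- \frac{17}{2} + 10}{10}\right)^{2} = \left(- \frac{501}{253} + \frac{1}{10} \cdot \frac{3}{2}\right)^{2} = \left(- \frac{501}{253} + \frac{3}{20}\right)^{2} = \left(- \frac{9261}{5060}\right)^{2} = \frac{85766121}{25603600}$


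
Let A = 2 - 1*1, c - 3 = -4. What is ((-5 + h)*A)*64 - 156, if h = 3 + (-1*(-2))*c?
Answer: -412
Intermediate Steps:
c = -1 (c = 3 - 4 = -1)
h = 1 (h = 3 - 1*(-2)*(-1) = 3 + 2*(-1) = 3 - 2 = 1)
A = 1 (A = 2 - 1 = 1)
((-5 + h)*A)*64 - 156 = ((-5 + 1)*1)*64 - 156 = -4*1*64 - 156 = -4*64 - 156 = -256 - 156 = -412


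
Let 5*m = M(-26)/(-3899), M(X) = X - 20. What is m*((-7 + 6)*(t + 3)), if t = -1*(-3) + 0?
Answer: -276/19495 ≈ -0.014157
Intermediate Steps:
t = 3 (t = 3 + 0 = 3)
M(X) = -20 + X
m = 46/19495 (m = ((-20 - 26)/(-3899))/5 = (-46*(-1/3899))/5 = (⅕)*(46/3899) = 46/19495 ≈ 0.0023596)
m*((-7 + 6)*(t + 3)) = 46*((-7 + 6)*(3 + 3))/19495 = 46*(-1*6)/19495 = (46/19495)*(-6) = -276/19495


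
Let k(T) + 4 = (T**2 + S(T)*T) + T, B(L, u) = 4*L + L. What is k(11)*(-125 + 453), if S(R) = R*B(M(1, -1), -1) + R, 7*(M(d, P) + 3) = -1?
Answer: -3793976/7 ≈ -5.4200e+5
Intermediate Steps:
M(d, P) = -22/7 (M(d, P) = -3 + (1/7)*(-1) = -3 - 1/7 = -22/7)
B(L, u) = 5*L
S(R) = -103*R/7 (S(R) = R*(5*(-22/7)) + R = R*(-110/7) + R = -110*R/7 + R = -103*R/7)
k(T) = -4 + T - 96*T**2/7 (k(T) = -4 + ((T**2 + (-103*T/7)*T) + T) = -4 + ((T**2 - 103*T**2/7) + T) = -4 + (-96*T**2/7 + T) = -4 + (T - 96*T**2/7) = -4 + T - 96*T**2/7)
k(11)*(-125 + 453) = (-4 + 11 - 96/7*11**2)*(-125 + 453) = (-4 + 11 - 96/7*121)*328 = (-4 + 11 - 11616/7)*328 = -11567/7*328 = -3793976/7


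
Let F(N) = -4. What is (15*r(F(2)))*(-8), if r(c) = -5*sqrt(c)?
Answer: 1200*I ≈ 1200.0*I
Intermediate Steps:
(15*r(F(2)))*(-8) = (15*(-10*I))*(-8) = -150*I*(-8) = 1200*I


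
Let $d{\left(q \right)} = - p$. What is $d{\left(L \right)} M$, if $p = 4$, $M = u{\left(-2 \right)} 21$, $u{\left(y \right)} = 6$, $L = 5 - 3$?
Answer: $-504$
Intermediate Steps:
$L = 2$
$M = 126$ ($M = 6 \cdot 21 = 126$)
$d{\left(q \right)} = -4$ ($d{\left(q \right)} = \left(-1\right) 4 = -4$)
$d{\left(L \right)} M = \left(-4\right) 126 = -504$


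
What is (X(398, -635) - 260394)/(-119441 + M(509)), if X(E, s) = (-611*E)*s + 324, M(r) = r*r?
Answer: 3853949/3491 ≈ 1104.0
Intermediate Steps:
M(r) = r²
X(E, s) = 324 - 611*E*s (X(E, s) = -611*E*s + 324 = 324 - 611*E*s)
(X(398, -635) - 260394)/(-119441 + M(509)) = ((324 - 611*398*(-635)) - 260394)/(-119441 + 509²) = ((324 + 154418030) - 260394)/(-119441 + 259081) = (154418354 - 260394)/139640 = 154157960*(1/139640) = 3853949/3491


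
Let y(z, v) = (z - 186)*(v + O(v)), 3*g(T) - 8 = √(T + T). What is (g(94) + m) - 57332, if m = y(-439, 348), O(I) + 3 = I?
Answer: -1471363/3 + 2*√47/3 ≈ -4.9045e+5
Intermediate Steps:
O(I) = -3 + I
g(T) = 8/3 + √2*√T/3 (g(T) = 8/3 + √(T + T)/3 = 8/3 + √(2*T)/3 = 8/3 + (√2*√T)/3 = 8/3 + √2*√T/3)
y(z, v) = (-186 + z)*(-3 + 2*v) (y(z, v) = (z - 186)*(v + (-3 + v)) = (-186 + z)*(-3 + 2*v))
m = -433125 (m = 558 - 372*348 + 348*(-439) - 439*(-3 + 348) = 558 - 129456 - 152772 - 439*345 = 558 - 129456 - 152772 - 151455 = -433125)
(g(94) + m) - 57332 = ((8/3 + √2*√94/3) - 433125) - 57332 = ((8/3 + 2*√47/3) - 433125) - 57332 = (-1299367/3 + 2*√47/3) - 57332 = -1471363/3 + 2*√47/3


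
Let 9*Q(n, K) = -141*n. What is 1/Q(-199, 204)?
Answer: 3/9353 ≈ 0.00032075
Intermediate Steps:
Q(n, K) = -47*n/3 (Q(n, K) = (-141*n)/9 = -47*n/3)
1/Q(-199, 204) = 1/(-47/3*(-199)) = 1/(9353/3) = 3/9353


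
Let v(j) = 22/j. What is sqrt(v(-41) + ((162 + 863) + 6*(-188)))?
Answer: I*sqrt(174045)/41 ≈ 10.175*I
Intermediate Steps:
sqrt(v(-41) + ((162 + 863) + 6*(-188))) = sqrt(22/(-41) + ((162 + 863) + 6*(-188))) = sqrt(22*(-1/41) + (1025 - 1128)) = sqrt(-22/41 - 103) = sqrt(-4245/41) = I*sqrt(174045)/41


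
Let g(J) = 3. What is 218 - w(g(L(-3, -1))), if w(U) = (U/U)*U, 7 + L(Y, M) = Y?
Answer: 215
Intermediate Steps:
L(Y, M) = -7 + Y
w(U) = U (w(U) = 1*U = U)
218 - w(g(L(-3, -1))) = 218 - 1*3 = 218 - 3 = 215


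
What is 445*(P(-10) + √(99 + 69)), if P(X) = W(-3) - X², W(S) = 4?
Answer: -42720 + 890*√42 ≈ -36952.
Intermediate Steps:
P(X) = 4 - X²
445*(P(-10) + √(99 + 69)) = 445*((4 - 1*(-10)²) + √(99 + 69)) = 445*((4 - 1*100) + √168) = 445*((4 - 100) + 2*√42) = 445*(-96 + 2*√42) = -42720 + 890*√42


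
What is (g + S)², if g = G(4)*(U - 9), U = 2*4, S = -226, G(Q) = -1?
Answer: 50625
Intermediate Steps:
U = 8
g = 1 (g = -(8 - 9) = -1*(-1) = 1)
(g + S)² = (1 - 226)² = (-225)² = 50625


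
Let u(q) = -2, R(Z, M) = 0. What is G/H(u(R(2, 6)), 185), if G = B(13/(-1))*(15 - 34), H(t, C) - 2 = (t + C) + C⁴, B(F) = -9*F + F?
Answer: -988/585675405 ≈ -1.6869e-6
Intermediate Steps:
B(F) = -8*F
H(t, C) = 2 + C + t + C⁴ (H(t, C) = 2 + ((t + C) + C⁴) = 2 + ((C + t) + C⁴) = 2 + (C + t + C⁴) = 2 + C + t + C⁴)
G = -1976 (G = (-104/(-1))*(15 - 34) = -104*(-1)*(-19) = -8*(-13)*(-19) = 104*(-19) = -1976)
G/H(u(R(2, 6)), 185) = -1976/(2 + 185 - 2 + 185⁴) = -1976/(2 + 185 - 2 + 1171350625) = -1976/1171350810 = -1976*1/1171350810 = -988/585675405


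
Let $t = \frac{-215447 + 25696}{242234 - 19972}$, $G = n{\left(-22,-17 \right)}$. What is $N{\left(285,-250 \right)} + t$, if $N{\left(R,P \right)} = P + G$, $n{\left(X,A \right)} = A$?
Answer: $- \frac{59533705}{222262} \approx -267.85$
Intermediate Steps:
$G = -17$
$N{\left(R,P \right)} = -17 + P$ ($N{\left(R,P \right)} = P - 17 = -17 + P$)
$t = - \frac{189751}{222262} \approx -0.85373$
$N{\left(285,-250 \right)} + t = \left(-17 - 250\right) - \frac{189751}{222262} = -267 - \frac{189751}{222262} = - \frac{59533705}{222262}$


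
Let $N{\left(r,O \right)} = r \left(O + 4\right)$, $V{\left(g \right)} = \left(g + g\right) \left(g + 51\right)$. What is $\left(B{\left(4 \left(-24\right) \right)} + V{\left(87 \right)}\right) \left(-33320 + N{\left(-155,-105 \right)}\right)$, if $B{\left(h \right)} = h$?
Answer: $-422476140$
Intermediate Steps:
$V{\left(g \right)} = 2 g \left(51 + g\right)$
$N{\left(r,O \right)} = r \left(4 + O\right)$
$\left(B{\left(4 \left(-24\right) \right)} + V{\left(87 \right)}\right) \left(-33320 + N{\left(-155,-105 \right)}\right) = \left(4 \left(-24\right) + 2 \cdot 87 \left(51 + 87\right)\right) \left(-33320 - 155 \left(4 - 105\right)\right) = \left(-96 + 2 \cdot 87 \cdot 138\right) \left(-33320 - -15655\right) = \left(-96 + 24012\right) \left(-33320 + 15655\right) = 23916 \left(-17665\right) = -422476140$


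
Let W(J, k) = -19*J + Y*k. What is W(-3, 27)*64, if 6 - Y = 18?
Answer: -17088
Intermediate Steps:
Y = -12 (Y = 6 - 1*18 = 6 - 18 = -12)
W(J, k) = -19*J - 12*k
W(-3, 27)*64 = (-19*(-3) - 12*27)*64 = (57 - 324)*64 = -267*64 = -17088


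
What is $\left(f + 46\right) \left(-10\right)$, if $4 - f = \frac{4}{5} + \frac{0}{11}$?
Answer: $-492$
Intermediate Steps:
$f = \frac{16}{5}$ ($f = 4 - \left(\frac{4}{5} + \frac{0}{11}\right) = 4 - \left(4 \cdot \frac{1}{5} + 0 \cdot \frac{1}{11}\right) = 4 - \left(\frac{4}{5} + 0\right) = 4 - \frac{4}{5} = \frac{16}{5} \approx 3.2$)
$\left(f + 46\right) \left(-10\right) = \left(\frac{16}{5} + 46\right) \left(-10\right) = \frac{246}{5} \left(-10\right) = -492$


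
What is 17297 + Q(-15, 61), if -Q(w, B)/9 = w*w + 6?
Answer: 15218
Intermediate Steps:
Q(w, B) = -54 - 9*w² (Q(w, B) = -9*(w*w + 6) = -9*(w² + 6) = -9*(6 + w²) = -54 - 9*w²)
17297 + Q(-15, 61) = 17297 + (-54 - 9*(-15)²) = 17297 + (-54 - 9*225) = 17297 + (-54 - 2025) = 17297 - 2079 = 15218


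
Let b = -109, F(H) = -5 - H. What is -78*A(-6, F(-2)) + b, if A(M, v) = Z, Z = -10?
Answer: 671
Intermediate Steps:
A(M, v) = -10
-78*A(-6, F(-2)) + b = -78*(-10) - 109 = 780 - 109 = 671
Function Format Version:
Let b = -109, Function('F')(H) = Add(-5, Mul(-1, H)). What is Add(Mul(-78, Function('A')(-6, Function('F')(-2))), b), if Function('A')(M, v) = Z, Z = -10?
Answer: 671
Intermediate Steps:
Function('A')(M, v) = -10
Add(Mul(-78, Function('A')(-6, Function('F')(-2))), b) = Add(Mul(-78, -10), -109) = Add(780, -109) = 671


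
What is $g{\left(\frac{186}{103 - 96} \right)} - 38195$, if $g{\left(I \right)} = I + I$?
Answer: $- \frac{266993}{7} \approx -38142.0$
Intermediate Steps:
$g{\left(I \right)} = 2 I$
$g{\left(\frac{186}{103 - 96} \right)} - 38195 = 2 \frac{186}{103 - 96} - 38195 = 2 \cdot \frac{186}{7} - 38195 = \frac{372}{7} - 38195 = - \frac{266993}{7}$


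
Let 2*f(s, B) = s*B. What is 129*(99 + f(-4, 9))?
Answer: 10449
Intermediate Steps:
f(s, B) = B*s/2 (f(s, B) = (s*B)/2 = (B*s)/2 = B*s/2)
129*(99 + f(-4, 9)) = 129*(99 + (½)*9*(-4)) = 129*(99 - 18) = 129*81 = 10449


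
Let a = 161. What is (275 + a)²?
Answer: 190096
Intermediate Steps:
(275 + a)² = (275 + 161)² = 436² = 190096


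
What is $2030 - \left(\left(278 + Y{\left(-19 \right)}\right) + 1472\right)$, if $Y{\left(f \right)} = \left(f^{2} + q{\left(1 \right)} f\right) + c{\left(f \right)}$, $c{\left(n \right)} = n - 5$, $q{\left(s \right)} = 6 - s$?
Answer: $38$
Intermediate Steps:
$c{\left(n \right)} = -5 + n$
$Y{\left(f \right)} = -5 + f^{2} + 6 f$ ($Y{\left(f \right)} = \left(f^{2} + \left(6 - 1\right) f\right) + \left(-5 + f\right) = \left(f^{2} + 5 f\right) + \left(-5 + f\right) = -5 + f^{2} + 6 f$)
$2030 - \left(\left(278 + Y{\left(-19 \right)}\right) + 1472\right) = 2030 - \left(\left(278 + \left(-5 + \left(-19\right)^{2} + 6 \left(-19\right)\right)\right) + 1472\right) = 2030 - \left(\left(278 - -242\right) + 1472\right) = 2030 - \left(\left(278 + 242\right) + 1472\right) = 2030 - \left(520 + 1472\right) = 2030 - 1992 = 38$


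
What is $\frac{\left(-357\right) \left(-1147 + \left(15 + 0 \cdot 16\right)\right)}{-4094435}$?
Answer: $- \frac{404124}{4094435} \approx -0.098701$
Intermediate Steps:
$\frac{\left(-357\right) \left(-1147 + \left(15 + 0 \cdot 16\right)\right)}{-4094435} = - 357 \left(-1147 + \left(15 + 0\right)\right) \left(- \frac{1}{4094435}\right) = - 357 \left(-1147 + 15\right) \left(- \frac{1}{4094435}\right) = \left(-357\right) \left(-1132\right) \left(- \frac{1}{4094435}\right) = 404124 \left(- \frac{1}{4094435}\right) = - \frac{404124}{4094435}$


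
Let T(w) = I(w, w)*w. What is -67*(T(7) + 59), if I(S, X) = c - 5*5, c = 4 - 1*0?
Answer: 5896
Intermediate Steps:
c = 4 (c = 4 + 0 = 4)
I(S, X) = -21 (I(S, X) = 4 - 5*5 = 4 - 25 = -21)
T(w) = -21*w
-67*(T(7) + 59) = -67*(-21*7 + 59) = -67*(-147 + 59) = -67*(-88) = 5896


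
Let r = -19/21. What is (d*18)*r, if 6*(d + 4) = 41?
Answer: -323/7 ≈ -46.143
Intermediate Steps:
d = 17/6 (d = -4 + (1/6)*41 = -4 + 41/6 = 17/6 ≈ 2.8333)
r = -19/21 (r = -19*1/21 = -19/21 ≈ -0.90476)
(d*18)*r = ((17/6)*18)*(-19/21) = 51*(-19/21) = -323/7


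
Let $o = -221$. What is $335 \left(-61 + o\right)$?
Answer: $-94470$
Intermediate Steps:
$335 \left(-61 + o\right) = 335 \left(-61 - 221\right) = 335 \left(-282\right) = -94470$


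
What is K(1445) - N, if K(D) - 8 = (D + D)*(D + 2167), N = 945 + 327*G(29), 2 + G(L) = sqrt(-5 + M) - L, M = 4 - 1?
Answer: 10447880 - 327*I*sqrt(2) ≈ 1.0448e+7 - 462.45*I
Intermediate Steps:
M = 3
G(L) = -2 - L + I*sqrt(2) (G(L) = -2 + (sqrt(-5 + 3) - L) = -2 + (sqrt(-2) - L) = -2 + (I*sqrt(2) - L) = -2 + (-L + I*sqrt(2)) = -2 - L + I*sqrt(2))
N = -9192 + 327*I*sqrt(2) (N = 945 + 327*(-2 - 1*29 + I*sqrt(2)) = 945 + 327*(-2 - 29 + I*sqrt(2)) = 945 + 327*(-31 + I*sqrt(2)) = 945 + (-10137 + 327*I*sqrt(2)) = -9192 + 327*I*sqrt(2) ≈ -9192.0 + 462.45*I)
K(D) = 8 + 2*D*(2167 + D) (K(D) = 8 + (D + D)*(D + 2167) = 8 + (2*D)*(2167 + D) = 8 + 2*D*(2167 + D))
K(1445) - N = (8 + 2*1445**2 + 4334*1445) - (-9192 + 327*I*sqrt(2)) = (8 + 2*2088025 + 6262630) + (9192 - 327*I*sqrt(2)) = (8 + 4176050 + 6262630) + (9192 - 327*I*sqrt(2)) = 10438688 + (9192 - 327*I*sqrt(2)) = 10447880 - 327*I*sqrt(2)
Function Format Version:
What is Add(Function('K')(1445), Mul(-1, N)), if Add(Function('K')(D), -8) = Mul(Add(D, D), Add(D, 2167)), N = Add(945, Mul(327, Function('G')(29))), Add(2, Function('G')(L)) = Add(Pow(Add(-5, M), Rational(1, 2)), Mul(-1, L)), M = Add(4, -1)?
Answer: Add(10447880, Mul(-327, I, Pow(2, Rational(1, 2)))) ≈ Add(1.0448e+7, Mul(-462.45, I))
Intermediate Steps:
M = 3
Function('G')(L) = Add(-2, Mul(-1, L), Mul(I, Pow(2, Rational(1, 2)))) (Function('G')(L) = Add(-2, Add(Pow(Add(-5, 3), Rational(1, 2)), Mul(-1, L))) = Add(-2, Add(Pow(-2, Rational(1, 2)), Mul(-1, L))) = Add(-2, Add(Mul(I, Pow(2, Rational(1, 2))), Mul(-1, L))) = Add(-2, Add(Mul(-1, L), Mul(I, Pow(2, Rational(1, 2))))) = Add(-2, Mul(-1, L), Mul(I, Pow(2, Rational(1, 2)))))
N = Add(-9192, Mul(327, I, Pow(2, Rational(1, 2)))) (N = Add(945, Mul(327, Add(-2, Mul(-1, 29), Mul(I, Pow(2, Rational(1, 2)))))) = Add(945, Mul(327, Add(-2, -29, Mul(I, Pow(2, Rational(1, 2)))))) = Add(945, Mul(327, Add(-31, Mul(I, Pow(2, Rational(1, 2)))))) = Add(945, Add(-10137, Mul(327, I, Pow(2, Rational(1, 2))))) = Add(-9192, Mul(327, I, Pow(2, Rational(1, 2)))) ≈ Add(-9192.0, Mul(462.45, I)))
Function('K')(D) = Add(8, Mul(2, D, Add(2167, D))) (Function('K')(D) = Add(8, Mul(Add(D, D), Add(D, 2167))) = Add(8, Mul(Mul(2, D), Add(2167, D))) = Add(8, Mul(2, D, Add(2167, D))))
Add(Function('K')(1445), Mul(-1, N)) = Add(Add(8, Mul(2, Pow(1445, 2)), Mul(4334, 1445)), Mul(-1, Add(-9192, Mul(327, I, Pow(2, Rational(1, 2)))))) = Add(Add(8, Mul(2, 2088025), 6262630), Add(9192, Mul(-327, I, Pow(2, Rational(1, 2))))) = Add(Add(8, 4176050, 6262630), Add(9192, Mul(-327, I, Pow(2, Rational(1, 2))))) = Add(10438688, Add(9192, Mul(-327, I, Pow(2, Rational(1, 2))))) = Add(10447880, Mul(-327, I, Pow(2, Rational(1, 2))))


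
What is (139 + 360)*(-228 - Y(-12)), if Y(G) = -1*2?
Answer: -112774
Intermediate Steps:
Y(G) = -2
(139 + 360)*(-228 - Y(-12)) = (139 + 360)*(-228 - 1*(-2)) = 499*(-228 + 2) = 499*(-226) = -112774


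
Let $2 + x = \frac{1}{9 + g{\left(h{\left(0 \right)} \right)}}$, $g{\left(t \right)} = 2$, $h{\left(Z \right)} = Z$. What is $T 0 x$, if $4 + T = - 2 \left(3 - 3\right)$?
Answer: $0$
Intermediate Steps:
$T = -4$ ($T = -4 - 2 \left(3 - 3\right) = -4 - 0 = -4 + 0 = -4$)
$x = - \frac{21}{11}$ ($x = -2 + \frac{1}{9 + 2} = -2 + \frac{1}{11} = - \frac{21}{11} \approx -1.9091$)
$T 0 x = \left(-4\right) 0 \left(- \frac{21}{11}\right) = 0 \left(- \frac{21}{11}\right) = 0$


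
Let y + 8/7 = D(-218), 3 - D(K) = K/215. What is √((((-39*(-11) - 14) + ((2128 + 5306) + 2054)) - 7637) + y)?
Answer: √5139049755/1505 ≈ 47.633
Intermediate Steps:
D(K) = 3 - K/215
y = 4321/1505 (y = -8/7 + (3 - 1/215*(-218)) = -8/7 + (3 + 218/215) = -8/7 + 863/215 = 4321/1505 ≈ 2.8711)
√((((-39*(-11) - 14) + ((2128 + 5306) + 2054)) - 7637) + y) = √((((-39*(-11) - 14) + ((2128 + 5306) + 2054)) - 7637) + 4321/1505) = √((((429 - 14) + (7434 + 2054)) - 7637) + 4321/1505) = √(((415 + 9488) - 7637) + 4321/1505) = √((9903 - 7637) + 4321/1505) = √(2266 + 4321/1505) = √(3414651/1505) = √5139049755/1505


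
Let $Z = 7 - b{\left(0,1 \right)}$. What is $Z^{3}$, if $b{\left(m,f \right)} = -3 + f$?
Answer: $729$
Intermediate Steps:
$Z = 9$ ($Z = 7 - \left(-3 + 1\right) = 7 - -2 = 7 + 2 = 9$)
$Z^{3} = 9^{3} = 729$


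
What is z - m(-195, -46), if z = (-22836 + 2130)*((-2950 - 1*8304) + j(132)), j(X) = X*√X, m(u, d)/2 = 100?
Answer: 233025124 - 5466384*√33 ≈ 2.0162e+8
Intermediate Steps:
m(u, d) = 200 (m(u, d) = 2*100 = 200)
j(X) = X^(3/2)
z = 233025324 - 5466384*√33 (z = (-22836 + 2130)*((-2950 - 1*8304) + 132^(3/2)) = -20706*((-2950 - 8304) + 264*√33) = -20706*(-11254 + 264*√33) = 233025324 - 5466384*√33 ≈ 2.0162e+8)
z - m(-195, -46) = (233025324 - 5466384*√33) - 1*200 = (233025324 - 5466384*√33) - 200 = 233025124 - 5466384*√33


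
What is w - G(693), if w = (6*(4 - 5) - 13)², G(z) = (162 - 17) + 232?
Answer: -16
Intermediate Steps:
G(z) = 377 (G(z) = 145 + 232 = 377)
w = 361 (w = (6*(-1) - 13)² = (-6 - 13)² = (-19)² = 361)
w - G(693) = 361 - 1*377 = 361 - 377 = -16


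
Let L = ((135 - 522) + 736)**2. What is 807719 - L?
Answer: 685918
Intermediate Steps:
L = 121801 (L = (-387 + 736)**2 = 349**2 = 121801)
807719 - L = 807719 - 1*121801 = 807719 - 121801 = 685918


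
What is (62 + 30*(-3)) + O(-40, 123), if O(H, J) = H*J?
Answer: -4948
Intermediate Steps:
(62 + 30*(-3)) + O(-40, 123) = (62 + 30*(-3)) - 40*123 = (62 - 90) - 4920 = -28 - 4920 = -4948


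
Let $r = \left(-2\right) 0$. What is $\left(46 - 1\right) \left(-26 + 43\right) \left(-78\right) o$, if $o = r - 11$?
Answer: $656370$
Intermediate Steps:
$r = 0$
$o = -11$ ($o = 0 - 11 = -11$)
$\left(46 - 1\right) \left(-26 + 43\right) \left(-78\right) o = \left(46 - 1\right) \left(-26 + 43\right) \left(-78\right) \left(-11\right) = 45 \cdot 17 \left(-78\right) \left(-11\right) = 765 \left(-78\right) \left(-11\right) = \left(-59670\right) \left(-11\right) = 656370$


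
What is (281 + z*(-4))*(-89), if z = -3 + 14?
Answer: -21093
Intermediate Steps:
z = 11
(281 + z*(-4))*(-89) = (281 + 11*(-4))*(-89) = (281 - 44)*(-89) = 237*(-89) = -21093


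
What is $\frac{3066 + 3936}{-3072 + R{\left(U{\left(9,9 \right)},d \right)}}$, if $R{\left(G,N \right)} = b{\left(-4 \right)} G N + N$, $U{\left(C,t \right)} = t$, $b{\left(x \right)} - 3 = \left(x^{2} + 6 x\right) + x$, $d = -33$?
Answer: $- \frac{389}{24} \approx -16.208$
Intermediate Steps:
$b{\left(x \right)} = 3 + x^{2} + 7 x$ ($b{\left(x \right)} = 3 + \left(\left(x^{2} + 6 x\right) + x\right) = 3 + \left(x^{2} + 7 x\right) = 3 + x^{2} + 7 x$)
$R{\left(G,N \right)} = N - 9 G N$ ($R{\left(G,N \right)} = \left(3 + \left(-4\right)^{2} + 7 \left(-4\right)\right) G N + N = \left(3 + 16 - 28\right) G N + N = - 9 G N + N = N - 9 G N$)
$\frac{3066 + 3936}{-3072 + R{\left(U{\left(9,9 \right)},d \right)}} = \frac{3066 + 3936}{-3072 - 33 \left(1 - 81\right)} = \frac{7002}{-3072 - 33 \left(1 - 81\right)} = \frac{7002}{-3072 - -2640} = \frac{7002}{-3072 + 2640} = \frac{7002}{-432} = 7002 \left(- \frac{1}{432}\right) = - \frac{389}{24}$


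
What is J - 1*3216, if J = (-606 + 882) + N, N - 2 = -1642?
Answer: -4580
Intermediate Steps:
N = -1640 (N = 2 - 1642 = -1640)
J = -1364 (J = (-606 + 882) - 1640 = 276 - 1640 = -1364)
J - 1*3216 = -1364 - 1*3216 = -1364 - 3216 = -4580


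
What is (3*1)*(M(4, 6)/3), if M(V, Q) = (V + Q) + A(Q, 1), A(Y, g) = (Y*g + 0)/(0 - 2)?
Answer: 7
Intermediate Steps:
A(Y, g) = -Y*g/2 (A(Y, g) = (Y*g)/(-2) = (Y*g)*(-½) = -Y*g/2)
M(V, Q) = V + Q/2 (M(V, Q) = (V + Q) - ½*Q*1 = (Q + V) - Q/2 = V + Q/2)
(3*1)*(M(4, 6)/3) = (3*1)*((4 + (½)*6)/3) = 3*((4 + 3)*(⅓)) = 3*(7*(⅓)) = 3*(7/3) = 7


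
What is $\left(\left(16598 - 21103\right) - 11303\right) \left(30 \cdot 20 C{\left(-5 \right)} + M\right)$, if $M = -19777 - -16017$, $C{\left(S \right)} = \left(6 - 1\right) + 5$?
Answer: $-35409920$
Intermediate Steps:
$C{\left(S \right)} = 10$ ($C{\left(S \right)} = 5 + 5 = 10$)
$M = -3760$ ($M = -19777 + 16017 = -3760$)
$\left(\left(16598 - 21103\right) - 11303\right) \left(30 \cdot 20 C{\left(-5 \right)} + M\right) = \left(\left(16598 - 21103\right) - 11303\right) \left(30 \cdot 20 \cdot 10 - 3760\right) = \left(-4505 - 11303\right) \left(600 \cdot 10 - 3760\right) = - 15808 \left(6000 - 3760\right) = \left(-15808\right) 2240 = -35409920$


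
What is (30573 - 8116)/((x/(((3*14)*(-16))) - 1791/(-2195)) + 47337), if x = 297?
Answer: 11041657760/23274840039 ≈ 0.47440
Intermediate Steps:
(30573 - 8116)/((x/(((3*14)*(-16))) - 1791/(-2195)) + 47337) = (30573 - 8116)/((297/(((3*14)*(-16))) - 1791/(-2195)) + 47337) = 22457/((297/((42*(-16))) - 1791*(-1/2195)) + 47337) = 22457/((297/(-672) + 1791/2195) + 47337) = 22457/((297*(-1/672) + 1791/2195) + 47337) = 22457/((-99/224 + 1791/2195) + 47337) = 22457/(183879/491680 + 47337) = 22457/(23274840039/491680) = 22457*(491680/23274840039) = 11041657760/23274840039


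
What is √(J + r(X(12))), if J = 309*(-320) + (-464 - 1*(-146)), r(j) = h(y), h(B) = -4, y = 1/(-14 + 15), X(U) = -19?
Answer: I*√99202 ≈ 314.96*I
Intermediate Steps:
y = 1 (y = 1/1 = 1)
r(j) = -4
J = -99198 (J = -98880 + (-464 + 146) = -98880 - 318 = -99198)
√(J + r(X(12))) = √(-99198 - 4) = √(-99202) = I*√99202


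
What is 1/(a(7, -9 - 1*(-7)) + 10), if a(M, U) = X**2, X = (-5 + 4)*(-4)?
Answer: 1/26 ≈ 0.038462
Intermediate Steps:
X = 4 (X = -1*(-4) = 4)
a(M, U) = 16 (a(M, U) = 4**2 = 16)
1/(a(7, -9 - 1*(-7)) + 10) = 1/(16 + 10) = 1/26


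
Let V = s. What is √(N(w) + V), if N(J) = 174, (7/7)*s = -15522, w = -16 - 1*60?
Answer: 2*I*√3837 ≈ 123.89*I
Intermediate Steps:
w = -76 (w = -16 - 60 = -76)
s = -15522
V = -15522
√(N(w) + V) = √(174 - 15522) = √(-15348) = 2*I*√3837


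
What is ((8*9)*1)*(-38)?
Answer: -2736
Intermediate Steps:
((8*9)*1)*(-38) = (72*1)*(-38) = 72*(-38) = -2736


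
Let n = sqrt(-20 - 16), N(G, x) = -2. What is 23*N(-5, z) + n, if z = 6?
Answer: -46 + 6*I ≈ -46.0 + 6.0*I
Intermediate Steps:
n = 6*I (n = sqrt(-36) = 6*I ≈ 6.0*I)
23*N(-5, z) + n = 23*(-2) + 6*I = -46 + 6*I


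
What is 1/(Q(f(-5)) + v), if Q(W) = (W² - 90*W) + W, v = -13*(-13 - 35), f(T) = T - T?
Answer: 1/624 ≈ 0.0016026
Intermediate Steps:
f(T) = 0
v = 624 (v = -13*(-48) = 624)
Q(W) = W² - 89*W
1/(Q(f(-5)) + v) = 1/(0*(-89 + 0) + 624) = 1/(0*(-89) + 624) = 1/(0 + 624) = 1/624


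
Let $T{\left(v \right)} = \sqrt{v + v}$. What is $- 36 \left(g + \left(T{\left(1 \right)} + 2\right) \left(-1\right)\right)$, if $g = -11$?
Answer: $468 + 36 \sqrt{2} \approx 518.91$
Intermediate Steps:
$T{\left(v \right)} = \sqrt{2} \sqrt{v}$ ($T{\left(v \right)} = \sqrt{2 v} = \sqrt{2} \sqrt{v}$)
$- 36 \left(g + \left(T{\left(1 \right)} + 2\right) \left(-1\right)\right) = - 36 \left(-11 + \left(\sqrt{2} \sqrt{1} + 2\right) \left(-1\right)\right) = - 36 \left(-11 + \left(\sqrt{2} \cdot 1 + 2\right) \left(-1\right)\right) = - 36 \left(-11 + \left(\sqrt{2} + 2\right) \left(-1\right)\right) = - 36 \left(-11 + \left(2 + \sqrt{2}\right) \left(-1\right)\right) = - 36 \left(-11 - \left(2 + \sqrt{2}\right)\right) = - 36 \left(-13 - \sqrt{2}\right) = 468 + 36 \sqrt{2}$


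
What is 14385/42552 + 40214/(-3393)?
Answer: -6841061/594152 ≈ -11.514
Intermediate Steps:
14385/42552 + 40214/(-3393) = 14385*(1/42552) + 40214*(-1/3393) = 4795/14184 - 40214/3393 = -6841061/594152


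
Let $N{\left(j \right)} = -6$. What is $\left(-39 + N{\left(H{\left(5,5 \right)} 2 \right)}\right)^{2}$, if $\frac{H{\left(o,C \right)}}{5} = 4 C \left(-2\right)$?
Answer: $2025$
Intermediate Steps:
$H{\left(o,C \right)} = - 40 C$ ($H{\left(o,C \right)} = 5 \cdot 4 C \left(-2\right) = 5 \left(- 8 C\right) = - 40 C$)
$\left(-39 + N{\left(H{\left(5,5 \right)} 2 \right)}\right)^{2} = \left(-39 - 6\right)^{2} = \left(-45\right)^{2} = 2025$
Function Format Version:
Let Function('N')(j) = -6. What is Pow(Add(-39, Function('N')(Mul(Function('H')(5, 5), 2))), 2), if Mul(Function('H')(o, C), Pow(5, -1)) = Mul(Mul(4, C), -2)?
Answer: 2025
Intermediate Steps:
Function('H')(o, C) = Mul(-40, C) (Function('H')(o, C) = Mul(5, Mul(Mul(4, C), -2)) = Mul(5, Mul(-8, C)) = Mul(-40, C))
Pow(Add(-39, Function('N')(Mul(Function('H')(5, 5), 2))), 2) = Pow(Add(-39, -6), 2) = Pow(-45, 2) = 2025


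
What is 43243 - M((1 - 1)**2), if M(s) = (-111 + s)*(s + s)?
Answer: 43243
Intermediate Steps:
M(s) = 2*s*(-111 + s) (M(s) = (-111 + s)*(2*s) = 2*s*(-111 + s))
43243 - M((1 - 1)**2) = 43243 - 2*(1 - 1)**2*(-111 + (1 - 1)**2) = 43243 - 2*0**2*(-111 + 0**2) = 43243 - 2*0*(-111 + 0) = 43243 - 2*0*(-111) = 43243 - 1*0 = 43243 + 0 = 43243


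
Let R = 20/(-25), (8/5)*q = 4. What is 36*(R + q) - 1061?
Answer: -4999/5 ≈ -999.80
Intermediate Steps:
q = 5/2 (q = (5/8)*4 = 5/2 ≈ 2.5000)
R = -4/5 (R = 20*(-1/25) = -4/5 ≈ -0.80000)
36*(R + q) - 1061 = 36*(-4/5 + 5/2) - 1061 = 36*(17/10) - 1061 = 306/5 - 1061 = -4999/5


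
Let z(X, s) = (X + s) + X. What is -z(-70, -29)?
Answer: 169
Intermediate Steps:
z(X, s) = s + 2*X
-z(-70, -29) = -(-29 + 2*(-70)) = -(-29 - 140) = -1*(-169) = 169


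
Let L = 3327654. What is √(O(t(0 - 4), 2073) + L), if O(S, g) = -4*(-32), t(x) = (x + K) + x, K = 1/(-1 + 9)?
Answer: √3327782 ≈ 1824.2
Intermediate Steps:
K = ⅛ (K = 1/8 = ⅛ ≈ 0.12500)
t(x) = ⅛ + 2*x (t(x) = (x + ⅛) + x = (⅛ + x) + x = ⅛ + 2*x)
O(S, g) = 128
√(O(t(0 - 4), 2073) + L) = √(128 + 3327654) = √3327782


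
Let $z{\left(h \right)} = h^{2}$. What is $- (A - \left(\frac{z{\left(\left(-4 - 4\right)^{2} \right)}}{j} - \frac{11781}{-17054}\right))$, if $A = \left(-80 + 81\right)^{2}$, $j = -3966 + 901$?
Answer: $- \frac{86014929}{52270510} \approx -1.6456$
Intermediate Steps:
$j = -3065$
$A = 1$ ($A = 1^{2} = 1$)
$- (A - \left(\frac{z{\left(\left(-4 - 4\right)^{2} \right)}}{j} - \frac{11781}{-17054}\right)) = - (1 - \left(\frac{\left(\left(-4 - 4\right)^{2}\right)^{2}}{-3065} - \frac{11781}{-17054}\right)) = - (1 - \left(\left(\left(-8\right)^{2}\right)^{2} \left(- \frac{1}{3065}\right) - - \frac{11781}{17054}\right)) = - (1 - \left(64^{2} \left(- \frac{1}{3065}\right) + \frac{11781}{17054}\right)) = - (1 - \left(4096 \left(- \frac{1}{3065}\right) + \frac{11781}{17054}\right)) = - (1 - \left(- \frac{4096}{3065} + \frac{11781}{17054}\right)) = - (1 - - \frac{33744419}{52270510}) = - (1 + \frac{33744419}{52270510}) = \left(-1\right) \frac{86014929}{52270510} = - \frac{86014929}{52270510}$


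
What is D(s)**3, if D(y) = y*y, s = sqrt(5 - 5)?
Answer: 0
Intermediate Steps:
s = 0 (s = sqrt(0) = 0)
D(y) = y**2
D(s)**3 = (0**2)**3 = 0**3 = 0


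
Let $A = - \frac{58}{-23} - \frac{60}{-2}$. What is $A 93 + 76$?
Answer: $\frac{71312}{23} \approx 3100.5$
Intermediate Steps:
$A = \frac{748}{23}$ ($A = \left(-58\right) \left(- \frac{1}{23}\right) - -30 = \frac{58}{23} + 30 = \frac{748}{23} \approx 32.522$)
$A 93 + 76 = \frac{748}{23} \cdot 93 + 76 = \frac{69564}{23} + 76 = \frac{71312}{23}$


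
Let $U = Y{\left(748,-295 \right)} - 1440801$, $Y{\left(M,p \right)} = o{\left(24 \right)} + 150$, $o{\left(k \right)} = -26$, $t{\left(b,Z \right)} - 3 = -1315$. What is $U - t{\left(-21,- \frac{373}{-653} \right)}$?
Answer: $-1439365$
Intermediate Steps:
$t{\left(b,Z \right)} = -1312$ ($t{\left(b,Z \right)} = 3 - 1315 = -1312$)
$Y{\left(M,p \right)} = 124$ ($Y{\left(M,p \right)} = -26 + 150 = 124$)
$U = -1440677$ ($U = 124 - 1440801 = -1440677$)
$U - t{\left(-21,- \frac{373}{-653} \right)} = -1440677 - -1312 = -1440677 + 1312 = -1439365$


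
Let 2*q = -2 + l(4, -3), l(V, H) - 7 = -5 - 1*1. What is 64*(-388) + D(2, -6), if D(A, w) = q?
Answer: -49665/2 ≈ -24833.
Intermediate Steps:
l(V, H) = 1 (l(V, H) = 7 + (-5 - 1*1) = 7 + (-5 - 1) = 7 - 6 = 1)
q = -½ (q = (-2 + 1)/2 = (½)*(-1) = -½ ≈ -0.50000)
D(A, w) = -½
64*(-388) + D(2, -6) = 64*(-388) - ½ = -24832 - ½ = -49665/2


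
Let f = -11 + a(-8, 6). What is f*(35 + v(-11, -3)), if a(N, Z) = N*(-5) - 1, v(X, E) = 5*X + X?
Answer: -868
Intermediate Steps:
v(X, E) = 6*X
a(N, Z) = -1 - 5*N (a(N, Z) = -5*N - 1 = -1 - 5*N)
f = 28 (f = -11 + (-1 - 5*(-8)) = -11 + (-1 + 40) = -11 + 39 = 28)
f*(35 + v(-11, -3)) = 28*(35 + 6*(-11)) = 28*(35 - 66) = 28*(-31) = -868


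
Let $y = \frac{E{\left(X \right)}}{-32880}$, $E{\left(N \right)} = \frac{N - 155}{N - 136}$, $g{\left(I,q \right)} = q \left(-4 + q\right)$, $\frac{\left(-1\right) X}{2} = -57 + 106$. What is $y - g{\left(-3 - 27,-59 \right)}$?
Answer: $- \frac{28598300893}{7693920} \approx -3717.0$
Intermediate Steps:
$X = -98$ ($X = - 2 \left(-57 + 106\right) = \left(-2\right) 49 = -98$)
$E{\left(N \right)} = \frac{-155 + N}{-136 + N}$
$y = - \frac{253}{7693920}$ ($y = \frac{\frac{1}{-136 - 98} \left(-155 - 98\right)}{-32880} = \frac{1}{-234} \left(-253\right) \left(- \frac{1}{32880}\right) = \left(- \frac{1}{234}\right) \left(-253\right) \left(- \frac{1}{32880}\right) = \frac{253}{234} \left(- \frac{1}{32880}\right) = - \frac{253}{7693920} \approx -3.2883 \cdot 10^{-5}$)
$y - g{\left(-3 - 27,-59 \right)} = - \frac{253}{7693920} - - 59 \left(-4 - 59\right) = - \frac{253}{7693920} - \left(-59\right) \left(-63\right) = - \frac{253}{7693920} - 3717 = - \frac{28598300893}{7693920}$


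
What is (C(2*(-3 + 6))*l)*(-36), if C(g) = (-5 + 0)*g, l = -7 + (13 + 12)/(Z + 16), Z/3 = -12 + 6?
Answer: -21060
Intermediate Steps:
Z = -18 (Z = 3*(-12 + 6) = 3*(-6) = -18)
l = -39/2 (l = -7 + (13 + 12)/(-18 + 16) = -7 + 25/(-2) = -7 + 25*(-1/2) = -7 - 25/2 = -39/2 ≈ -19.500)
C(g) = -5*g
(C(2*(-3 + 6))*l)*(-36) = (-10*(-3 + 6)*(-39/2))*(-36) = (-10*3*(-39/2))*(-36) = (-5*6*(-39/2))*(-36) = -30*(-39/2)*(-36) = 585*(-36) = -21060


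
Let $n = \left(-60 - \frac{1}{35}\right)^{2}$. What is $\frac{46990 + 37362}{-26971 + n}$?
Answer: $- \frac{51665600}{14312637} \approx -3.6098$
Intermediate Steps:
$n = \frac{4414201}{1225}$ ($n = \left(-60 - \frac{1}{35}\right)^{2} = \left(- \frac{2101}{35}\right)^{2} = \frac{4414201}{1225} \approx 3603.4$)
$\frac{46990 + 37362}{-26971 + n} = \frac{46990 + 37362}{-26971 + \frac{4414201}{1225}} = \frac{84352}{- \frac{28625274}{1225}} = 84352 \left(- \frac{1225}{28625274}\right) = - \frac{51665600}{14312637}$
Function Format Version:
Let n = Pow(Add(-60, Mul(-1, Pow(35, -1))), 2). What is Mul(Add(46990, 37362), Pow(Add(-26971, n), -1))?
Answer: Rational(-51665600, 14312637) ≈ -3.6098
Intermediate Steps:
n = Rational(4414201, 1225) (n = Pow(Add(-60, Mul(-1, Rational(1, 35))), 2) = Pow(Add(-60, Rational(-1, 35)), 2) = Pow(Rational(-2101, 35), 2) = Rational(4414201, 1225) ≈ 3603.4)
Mul(Add(46990, 37362), Pow(Add(-26971, n), -1)) = Mul(Add(46990, 37362), Pow(Add(-26971, Rational(4414201, 1225)), -1)) = Mul(84352, Pow(Rational(-28625274, 1225), -1)) = Mul(84352, Rational(-1225, 28625274)) = Rational(-51665600, 14312637)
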